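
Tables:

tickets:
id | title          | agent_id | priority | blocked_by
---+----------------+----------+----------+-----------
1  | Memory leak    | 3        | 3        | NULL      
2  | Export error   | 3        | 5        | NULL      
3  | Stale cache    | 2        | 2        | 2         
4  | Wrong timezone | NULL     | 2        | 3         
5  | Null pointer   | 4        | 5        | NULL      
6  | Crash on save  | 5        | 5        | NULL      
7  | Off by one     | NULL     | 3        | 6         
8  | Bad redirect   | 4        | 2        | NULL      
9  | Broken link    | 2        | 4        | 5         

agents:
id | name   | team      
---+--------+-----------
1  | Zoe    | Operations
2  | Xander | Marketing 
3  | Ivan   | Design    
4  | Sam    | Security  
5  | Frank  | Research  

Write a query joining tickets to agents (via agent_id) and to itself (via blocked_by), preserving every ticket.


Two LEFT JOINs from the same base table tickets: one to agents via agent_id, one to tickets itself via blocked_by. Both are LEFT so every ticket is preserved.
Match against agents:
  - ticket 1 (Memory leak): agent_id=3 -> matches Ivan
  - ticket 2 (Export error): agent_id=3 -> matches Ivan
  - ticket 3 (Stale cache): agent_id=2 -> matches Xander
  - ticket 4 (Wrong timezone): agent_id=NULL, no match -> kept with NULL
  - ticket 5 (Null pointer): agent_id=4 -> matches Sam
  - ticket 6 (Crash on save): agent_id=5 -> matches Frank
  - ticket 7 (Off by one): agent_id=NULL, no match -> kept with NULL
  - ticket 8 (Bad redirect): agent_id=4 -> matches Sam
  - ticket 9 (Broken link): agent_id=2 -> matches Xander
Match against tickets (self):
  - ticket 1 (Memory leak): blocked_by=NULL -> NULL
  - ticket 2 (Export error): blocked_by=NULL -> NULL
  - ticket 3 (Stale cache): blocked_by=2 -> Export error
  - ticket 4 (Wrong timezone): blocked_by=3 -> Stale cache
  - ticket 5 (Null pointer): blocked_by=NULL -> NULL
  - ticket 6 (Crash on save): blocked_by=NULL -> NULL
  - ticket 7 (Off by one): blocked_by=6 -> Crash on save
  - ticket 8 (Bad redirect): blocked_by=NULL -> NULL
  - ticket 9 (Broken link): blocked_by=5 -> Null pointer

SQL:
SELECT a.title, b.name AS agent, c.title AS blocked_by
FROM tickets a
LEFT JOIN agents b ON a.agent_id = b.id
LEFT JOIN tickets c ON a.blocked_by = c.id

Result:
title          | agent  | blocked_by   
---------------+--------+--------------
Memory leak    | Ivan   | NULL         
Export error   | Ivan   | NULL         
Stale cache    | Xander | Export error 
Wrong timezone | NULL   | Stale cache  
Null pointer   | Sam    | NULL         
Crash on save  | Frank  | NULL         
Off by one     | NULL   | Crash on save
Bad redirect   | Sam    | NULL         
Broken link    | Xander | Null pointer 


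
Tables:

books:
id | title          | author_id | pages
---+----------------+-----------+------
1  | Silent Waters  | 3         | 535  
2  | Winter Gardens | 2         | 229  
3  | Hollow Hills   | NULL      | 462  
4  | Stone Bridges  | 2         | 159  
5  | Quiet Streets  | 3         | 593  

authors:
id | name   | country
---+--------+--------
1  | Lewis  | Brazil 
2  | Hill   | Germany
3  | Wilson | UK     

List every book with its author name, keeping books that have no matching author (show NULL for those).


LEFT JOIN keeps every row from books (the left table); where author_id has no match in authors, the author columns become NULL. Walk through each book:
  - book 1 (Silent Waters): author_id=3 -> matches Wilson
  - book 2 (Winter Gardens): author_id=2 -> matches Hill
  - book 3 (Hollow Hills): author_id=NULL, no match -> kept with NULL
  - book 4 (Stone Bridges): author_id=2 -> matches Hill
  - book 5 (Quiet Streets): author_id=3 -> matches Wilson
All 5 rows appear; 1 has NULL author.

SQL:
SELECT a.title, b.name AS author
FROM books a
LEFT JOIN authors b ON a.author_id = b.id

Result:
title          | author
---------------+-------
Silent Waters  | Wilson
Winter Gardens | Hill  
Hollow Hills   | NULL  
Stone Bridges  | Hill  
Quiet Streets  | Wilson


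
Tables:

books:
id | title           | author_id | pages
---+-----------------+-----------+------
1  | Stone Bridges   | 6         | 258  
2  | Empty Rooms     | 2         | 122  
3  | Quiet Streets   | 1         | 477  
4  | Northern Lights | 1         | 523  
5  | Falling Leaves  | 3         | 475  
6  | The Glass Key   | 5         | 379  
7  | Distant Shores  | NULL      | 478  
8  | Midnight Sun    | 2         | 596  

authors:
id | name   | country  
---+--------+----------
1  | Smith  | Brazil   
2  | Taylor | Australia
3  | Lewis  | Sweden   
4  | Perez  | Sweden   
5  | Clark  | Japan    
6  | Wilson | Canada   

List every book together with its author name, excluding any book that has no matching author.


INNER JOIN keeps only books rows whose author_id matches an id in authors. Walk through each book:
  - book 1 (Stone Bridges): author_id=6 -> matches Wilson
  - book 2 (Empty Rooms): author_id=2 -> matches Taylor
  - book 3 (Quiet Streets): author_id=1 -> matches Smith
  - book 4 (Northern Lights): author_id=1 -> matches Smith
  - book 5 (Falling Leaves): author_id=3 -> matches Lewis
  - book 6 (The Glass Key): author_id=5 -> matches Clark
  - book 7 (Distant Shores): author_id=NULL, no match -> dropped
  - book 8 (Midnight Sun): author_id=2 -> matches Taylor
So 1 of 8 rows is dropped.

SQL:
SELECT a.title, b.name AS author
FROM books a
INNER JOIN authors b ON a.author_id = b.id

Result:
title           | author
----------------+-------
Stone Bridges   | Wilson
Empty Rooms     | Taylor
Quiet Streets   | Smith 
Northern Lights | Smith 
Falling Leaves  | Lewis 
The Glass Key   | Clark 
Midnight Sun    | Taylor


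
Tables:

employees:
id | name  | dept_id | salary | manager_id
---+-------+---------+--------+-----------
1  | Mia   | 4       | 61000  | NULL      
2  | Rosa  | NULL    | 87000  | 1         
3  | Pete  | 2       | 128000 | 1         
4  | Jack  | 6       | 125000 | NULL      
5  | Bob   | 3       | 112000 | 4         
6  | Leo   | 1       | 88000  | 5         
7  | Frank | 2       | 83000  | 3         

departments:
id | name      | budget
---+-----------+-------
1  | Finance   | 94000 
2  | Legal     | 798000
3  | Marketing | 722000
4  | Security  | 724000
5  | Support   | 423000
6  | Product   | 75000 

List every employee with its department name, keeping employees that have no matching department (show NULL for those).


LEFT JOIN keeps every row from employees (the left table); where dept_id has no match in departments, the department columns become NULL. Walk through each employee:
  - employee 1 (Mia): dept_id=4 -> matches Security
  - employee 2 (Rosa): dept_id=NULL, no match -> kept with NULL
  - employee 3 (Pete): dept_id=2 -> matches Legal
  - employee 4 (Jack): dept_id=6 -> matches Product
  - employee 5 (Bob): dept_id=3 -> matches Marketing
  - employee 6 (Leo): dept_id=1 -> matches Finance
  - employee 7 (Frank): dept_id=2 -> matches Legal
All 7 rows appear; 1 has NULL department.

SQL:
SELECT a.name, b.name AS department
FROM employees a
LEFT JOIN departments b ON a.dept_id = b.id

Result:
name  | department
------+-----------
Mia   | Security  
Rosa  | NULL      
Pete  | Legal     
Jack  | Product   
Bob   | Marketing 
Leo   | Finance   
Frank | Legal     


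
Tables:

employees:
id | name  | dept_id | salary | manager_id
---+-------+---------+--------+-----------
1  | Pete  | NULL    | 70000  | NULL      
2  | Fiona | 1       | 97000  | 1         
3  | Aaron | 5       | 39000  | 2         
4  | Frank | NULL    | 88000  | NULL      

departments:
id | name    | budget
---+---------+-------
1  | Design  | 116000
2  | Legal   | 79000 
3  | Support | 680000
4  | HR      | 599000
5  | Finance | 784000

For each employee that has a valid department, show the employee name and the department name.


INNER JOIN keeps only employees rows whose dept_id matches an id in departments. Walk through each employee:
  - employee 1 (Pete): dept_id=NULL, no match -> dropped
  - employee 2 (Fiona): dept_id=1 -> matches Design
  - employee 3 (Aaron): dept_id=5 -> matches Finance
  - employee 4 (Frank): dept_id=NULL, no match -> dropped
So 2 of 4 rows are dropped.

SQL:
SELECT a.name, b.name AS department
FROM employees a
INNER JOIN departments b ON a.dept_id = b.id

Result:
name  | department
------+-----------
Fiona | Design    
Aaron | Finance   


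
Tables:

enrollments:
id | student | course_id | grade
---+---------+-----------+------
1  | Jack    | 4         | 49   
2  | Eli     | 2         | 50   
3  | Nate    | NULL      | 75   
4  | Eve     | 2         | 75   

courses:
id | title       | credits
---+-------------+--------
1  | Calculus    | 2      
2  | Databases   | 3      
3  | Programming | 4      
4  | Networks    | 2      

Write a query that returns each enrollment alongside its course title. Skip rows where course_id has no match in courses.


INNER JOIN keeps only enrollments rows whose course_id matches an id in courses. Walk through each enrollment:
  - enrollment 1 (Jack): course_id=4 -> matches Networks
  - enrollment 2 (Eli): course_id=2 -> matches Databases
  - enrollment 3 (Nate): course_id=NULL, no match -> dropped
  - enrollment 4 (Eve): course_id=2 -> matches Databases
So 1 of 4 rows is dropped.

SQL:
SELECT a.student, b.title AS course
FROM enrollments a
INNER JOIN courses b ON a.course_id = b.id

Result:
student | course   
--------+----------
Jack    | Networks 
Eli     | Databases
Eve     | Databases


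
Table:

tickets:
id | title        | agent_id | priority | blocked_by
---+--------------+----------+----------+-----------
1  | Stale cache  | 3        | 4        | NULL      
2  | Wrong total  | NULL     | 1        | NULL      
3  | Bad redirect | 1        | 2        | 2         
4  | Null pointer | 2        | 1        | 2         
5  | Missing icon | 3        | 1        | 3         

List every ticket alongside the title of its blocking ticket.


This is a self-join: tickets is joined to a second copy of itself, matching each row's blocked_by to another row's id. Use LEFT JOIN so rows with blocked_by=NULL are kept.
  - ticket 1 (Stale cache): blocked_by=NULL -> NULL
  - ticket 2 (Wrong total): blocked_by=NULL -> NULL
  - ticket 3 (Bad redirect): blocked_by=2 -> Wrong total
  - ticket 4 (Null pointer): blocked_by=2 -> Wrong total
  - ticket 5 (Missing icon): blocked_by=3 -> Bad redirect

SQL:
SELECT a.title AS item, b.title AS blocked_by
FROM tickets a
LEFT JOIN tickets b ON a.blocked_by = b.id

Result:
item         | blocked_by  
-------------+-------------
Stale cache  | NULL        
Wrong total  | NULL        
Bad redirect | Wrong total 
Null pointer | Wrong total 
Missing icon | Bad redirect


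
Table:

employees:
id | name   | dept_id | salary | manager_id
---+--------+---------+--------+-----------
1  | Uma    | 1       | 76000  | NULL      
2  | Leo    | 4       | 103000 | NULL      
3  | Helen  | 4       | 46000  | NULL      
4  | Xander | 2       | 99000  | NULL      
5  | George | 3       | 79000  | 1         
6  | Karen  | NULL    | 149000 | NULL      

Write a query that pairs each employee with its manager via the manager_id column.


This is a self-join: employees is joined to a second copy of itself, matching each row's manager_id to another row's id. Use LEFT JOIN so rows with manager_id=NULL are kept.
  - employee 1 (Uma): manager_id=NULL -> NULL
  - employee 2 (Leo): manager_id=NULL -> NULL
  - employee 3 (Helen): manager_id=NULL -> NULL
  - employee 4 (Xander): manager_id=NULL -> NULL
  - employee 5 (George): manager_id=1 -> Uma
  - employee 6 (Karen): manager_id=NULL -> NULL

SQL:
SELECT a.name AS item, b.name AS manager
FROM employees a
LEFT JOIN employees b ON a.manager_id = b.id

Result:
item   | manager
-------+--------
Uma    | NULL   
Leo    | NULL   
Helen  | NULL   
Xander | NULL   
George | Uma    
Karen  | NULL   


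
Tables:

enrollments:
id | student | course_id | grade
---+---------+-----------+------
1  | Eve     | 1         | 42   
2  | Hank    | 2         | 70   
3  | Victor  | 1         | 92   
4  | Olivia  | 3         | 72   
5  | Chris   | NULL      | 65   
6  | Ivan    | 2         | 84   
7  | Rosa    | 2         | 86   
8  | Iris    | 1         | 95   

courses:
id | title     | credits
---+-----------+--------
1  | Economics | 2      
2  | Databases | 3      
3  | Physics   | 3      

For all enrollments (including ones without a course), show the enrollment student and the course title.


LEFT JOIN keeps every row from enrollments (the left table); where course_id has no match in courses, the course columns become NULL. Walk through each enrollment:
  - enrollment 1 (Eve): course_id=1 -> matches Economics
  - enrollment 2 (Hank): course_id=2 -> matches Databases
  - enrollment 3 (Victor): course_id=1 -> matches Economics
  - enrollment 4 (Olivia): course_id=3 -> matches Physics
  - enrollment 5 (Chris): course_id=NULL, no match -> kept with NULL
  - enrollment 6 (Ivan): course_id=2 -> matches Databases
  - enrollment 7 (Rosa): course_id=2 -> matches Databases
  - enrollment 8 (Iris): course_id=1 -> matches Economics
All 8 rows appear; 1 has NULL course.

SQL:
SELECT a.student, b.title AS course
FROM enrollments a
LEFT JOIN courses b ON a.course_id = b.id

Result:
student | course   
--------+----------
Eve     | Economics
Hank    | Databases
Victor  | Economics
Olivia  | Physics  
Chris   | NULL     
Ivan    | Databases
Rosa    | Databases
Iris    | Economics


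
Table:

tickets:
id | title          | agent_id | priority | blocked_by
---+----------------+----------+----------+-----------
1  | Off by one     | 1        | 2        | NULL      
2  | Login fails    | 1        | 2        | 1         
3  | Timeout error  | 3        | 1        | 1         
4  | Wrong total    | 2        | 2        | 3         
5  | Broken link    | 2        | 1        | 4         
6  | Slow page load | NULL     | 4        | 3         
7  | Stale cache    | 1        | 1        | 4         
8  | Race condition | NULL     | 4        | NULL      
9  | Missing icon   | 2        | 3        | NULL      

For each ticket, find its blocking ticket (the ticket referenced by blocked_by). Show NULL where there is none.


This is a self-join: tickets is joined to a second copy of itself, matching each row's blocked_by to another row's id. Use LEFT JOIN so rows with blocked_by=NULL are kept.
  - ticket 1 (Off by one): blocked_by=NULL -> NULL
  - ticket 2 (Login fails): blocked_by=1 -> Off by one
  - ticket 3 (Timeout error): blocked_by=1 -> Off by one
  - ticket 4 (Wrong total): blocked_by=3 -> Timeout error
  - ticket 5 (Broken link): blocked_by=4 -> Wrong total
  - ticket 6 (Slow page load): blocked_by=3 -> Timeout error
  - ticket 7 (Stale cache): blocked_by=4 -> Wrong total
  - ticket 8 (Race condition): blocked_by=NULL -> NULL
  - ticket 9 (Missing icon): blocked_by=NULL -> NULL

SQL:
SELECT a.title AS item, b.title AS blocked_by
FROM tickets a
LEFT JOIN tickets b ON a.blocked_by = b.id

Result:
item           | blocked_by   
---------------+--------------
Off by one     | NULL         
Login fails    | Off by one   
Timeout error  | Off by one   
Wrong total    | Timeout error
Broken link    | Wrong total  
Slow page load | Timeout error
Stale cache    | Wrong total  
Race condition | NULL         
Missing icon   | NULL         


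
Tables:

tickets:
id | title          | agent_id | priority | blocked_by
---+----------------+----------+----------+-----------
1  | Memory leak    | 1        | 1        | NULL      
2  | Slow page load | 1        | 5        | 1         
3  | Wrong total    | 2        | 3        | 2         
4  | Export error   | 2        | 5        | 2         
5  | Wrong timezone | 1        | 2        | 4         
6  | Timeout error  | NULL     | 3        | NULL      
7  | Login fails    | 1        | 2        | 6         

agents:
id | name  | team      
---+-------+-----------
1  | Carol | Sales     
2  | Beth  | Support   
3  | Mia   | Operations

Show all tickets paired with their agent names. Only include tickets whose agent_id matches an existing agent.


INNER JOIN keeps only tickets rows whose agent_id matches an id in agents. Walk through each ticket:
  - ticket 1 (Memory leak): agent_id=1 -> matches Carol
  - ticket 2 (Slow page load): agent_id=1 -> matches Carol
  - ticket 3 (Wrong total): agent_id=2 -> matches Beth
  - ticket 4 (Export error): agent_id=2 -> matches Beth
  - ticket 5 (Wrong timezone): agent_id=1 -> matches Carol
  - ticket 6 (Timeout error): agent_id=NULL, no match -> dropped
  - ticket 7 (Login fails): agent_id=1 -> matches Carol
So 1 of 7 rows is dropped.

SQL:
SELECT a.title, b.name AS agent
FROM tickets a
INNER JOIN agents b ON a.agent_id = b.id

Result:
title          | agent
---------------+------
Memory leak    | Carol
Slow page load | Carol
Wrong total    | Beth 
Export error   | Beth 
Wrong timezone | Carol
Login fails    | Carol


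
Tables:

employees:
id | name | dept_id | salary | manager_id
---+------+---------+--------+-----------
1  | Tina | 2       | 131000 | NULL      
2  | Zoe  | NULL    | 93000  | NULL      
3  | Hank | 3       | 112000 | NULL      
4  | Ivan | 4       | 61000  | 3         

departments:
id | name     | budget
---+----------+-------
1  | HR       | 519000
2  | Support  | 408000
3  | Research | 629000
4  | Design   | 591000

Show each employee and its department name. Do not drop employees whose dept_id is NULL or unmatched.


LEFT JOIN keeps every row from employees (the left table); where dept_id has no match in departments, the department columns become NULL. Walk through each employee:
  - employee 1 (Tina): dept_id=2 -> matches Support
  - employee 2 (Zoe): dept_id=NULL, no match -> kept with NULL
  - employee 3 (Hank): dept_id=3 -> matches Research
  - employee 4 (Ivan): dept_id=4 -> matches Design
All 4 rows appear; 1 has NULL department.

SQL:
SELECT a.name, b.name AS department
FROM employees a
LEFT JOIN departments b ON a.dept_id = b.id

Result:
name | department
-----+-----------
Tina | Support   
Zoe  | NULL      
Hank | Research  
Ivan | Design    


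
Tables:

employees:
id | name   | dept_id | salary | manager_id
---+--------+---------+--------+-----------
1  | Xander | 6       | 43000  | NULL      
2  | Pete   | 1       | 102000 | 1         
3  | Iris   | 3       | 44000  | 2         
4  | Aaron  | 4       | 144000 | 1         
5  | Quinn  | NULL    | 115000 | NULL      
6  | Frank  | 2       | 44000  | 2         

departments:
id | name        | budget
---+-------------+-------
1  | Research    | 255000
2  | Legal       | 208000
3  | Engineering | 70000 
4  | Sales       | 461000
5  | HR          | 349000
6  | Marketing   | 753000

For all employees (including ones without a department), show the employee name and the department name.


LEFT JOIN keeps every row from employees (the left table); where dept_id has no match in departments, the department columns become NULL. Walk through each employee:
  - employee 1 (Xander): dept_id=6 -> matches Marketing
  - employee 2 (Pete): dept_id=1 -> matches Research
  - employee 3 (Iris): dept_id=3 -> matches Engineering
  - employee 4 (Aaron): dept_id=4 -> matches Sales
  - employee 5 (Quinn): dept_id=NULL, no match -> kept with NULL
  - employee 6 (Frank): dept_id=2 -> matches Legal
All 6 rows appear; 1 has NULL department.

SQL:
SELECT a.name, b.name AS department
FROM employees a
LEFT JOIN departments b ON a.dept_id = b.id

Result:
name   | department 
-------+------------
Xander | Marketing  
Pete   | Research   
Iris   | Engineering
Aaron  | Sales      
Quinn  | NULL       
Frank  | Legal      


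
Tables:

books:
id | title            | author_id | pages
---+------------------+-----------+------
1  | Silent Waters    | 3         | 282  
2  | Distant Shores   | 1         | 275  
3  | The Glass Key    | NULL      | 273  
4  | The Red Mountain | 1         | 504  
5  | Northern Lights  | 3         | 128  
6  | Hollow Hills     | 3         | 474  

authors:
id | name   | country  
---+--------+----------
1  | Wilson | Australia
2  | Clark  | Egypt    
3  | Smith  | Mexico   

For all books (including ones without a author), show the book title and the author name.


LEFT JOIN keeps every row from books (the left table); where author_id has no match in authors, the author columns become NULL. Walk through each book:
  - book 1 (Silent Waters): author_id=3 -> matches Smith
  - book 2 (Distant Shores): author_id=1 -> matches Wilson
  - book 3 (The Glass Key): author_id=NULL, no match -> kept with NULL
  - book 4 (The Red Mountain): author_id=1 -> matches Wilson
  - book 5 (Northern Lights): author_id=3 -> matches Smith
  - book 6 (Hollow Hills): author_id=3 -> matches Smith
All 6 rows appear; 1 has NULL author.

SQL:
SELECT a.title, b.name AS author
FROM books a
LEFT JOIN authors b ON a.author_id = b.id

Result:
title            | author
-----------------+-------
Silent Waters    | Smith 
Distant Shores   | Wilson
The Glass Key    | NULL  
The Red Mountain | Wilson
Northern Lights  | Smith 
Hollow Hills     | Smith 


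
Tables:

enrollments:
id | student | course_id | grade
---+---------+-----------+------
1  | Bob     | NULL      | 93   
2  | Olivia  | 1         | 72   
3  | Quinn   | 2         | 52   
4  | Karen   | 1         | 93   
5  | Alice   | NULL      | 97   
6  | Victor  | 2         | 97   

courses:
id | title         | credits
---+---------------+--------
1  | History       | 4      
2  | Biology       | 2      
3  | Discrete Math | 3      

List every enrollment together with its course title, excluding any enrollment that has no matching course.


INNER JOIN keeps only enrollments rows whose course_id matches an id in courses. Walk through each enrollment:
  - enrollment 1 (Bob): course_id=NULL, no match -> dropped
  - enrollment 2 (Olivia): course_id=1 -> matches History
  - enrollment 3 (Quinn): course_id=2 -> matches Biology
  - enrollment 4 (Karen): course_id=1 -> matches History
  - enrollment 5 (Alice): course_id=NULL, no match -> dropped
  - enrollment 6 (Victor): course_id=2 -> matches Biology
So 2 of 6 rows are dropped.

SQL:
SELECT a.student, b.title AS course
FROM enrollments a
INNER JOIN courses b ON a.course_id = b.id

Result:
student | course 
--------+--------
Olivia  | History
Quinn   | Biology
Karen   | History
Victor  | Biology


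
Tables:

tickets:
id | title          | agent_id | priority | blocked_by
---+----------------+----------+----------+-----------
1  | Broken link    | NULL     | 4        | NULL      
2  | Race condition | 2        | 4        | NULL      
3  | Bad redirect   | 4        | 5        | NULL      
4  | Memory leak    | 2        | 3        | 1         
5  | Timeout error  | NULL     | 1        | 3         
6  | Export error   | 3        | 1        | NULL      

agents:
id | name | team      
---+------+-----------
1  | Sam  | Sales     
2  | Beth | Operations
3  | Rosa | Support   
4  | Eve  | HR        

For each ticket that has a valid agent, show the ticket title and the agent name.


INNER JOIN keeps only tickets rows whose agent_id matches an id in agents. Walk through each ticket:
  - ticket 1 (Broken link): agent_id=NULL, no match -> dropped
  - ticket 2 (Race condition): agent_id=2 -> matches Beth
  - ticket 3 (Bad redirect): agent_id=4 -> matches Eve
  - ticket 4 (Memory leak): agent_id=2 -> matches Beth
  - ticket 5 (Timeout error): agent_id=NULL, no match -> dropped
  - ticket 6 (Export error): agent_id=3 -> matches Rosa
So 2 of 6 rows are dropped.

SQL:
SELECT a.title, b.name AS agent
FROM tickets a
INNER JOIN agents b ON a.agent_id = b.id

Result:
title          | agent
---------------+------
Race condition | Beth 
Bad redirect   | Eve  
Memory leak    | Beth 
Export error   | Rosa 


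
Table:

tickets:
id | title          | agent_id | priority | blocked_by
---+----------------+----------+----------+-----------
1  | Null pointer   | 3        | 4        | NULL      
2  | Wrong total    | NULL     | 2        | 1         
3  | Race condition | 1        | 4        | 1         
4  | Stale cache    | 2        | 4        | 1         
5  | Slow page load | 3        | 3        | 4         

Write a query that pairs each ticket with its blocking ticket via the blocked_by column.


This is a self-join: tickets is joined to a second copy of itself, matching each row's blocked_by to another row's id. Use LEFT JOIN so rows with blocked_by=NULL are kept.
  - ticket 1 (Null pointer): blocked_by=NULL -> NULL
  - ticket 2 (Wrong total): blocked_by=1 -> Null pointer
  - ticket 3 (Race condition): blocked_by=1 -> Null pointer
  - ticket 4 (Stale cache): blocked_by=1 -> Null pointer
  - ticket 5 (Slow page load): blocked_by=4 -> Stale cache

SQL:
SELECT a.title AS item, b.title AS blocked_by
FROM tickets a
LEFT JOIN tickets b ON a.blocked_by = b.id

Result:
item           | blocked_by  
---------------+-------------
Null pointer   | NULL        
Wrong total    | Null pointer
Race condition | Null pointer
Stale cache    | Null pointer
Slow page load | Stale cache 


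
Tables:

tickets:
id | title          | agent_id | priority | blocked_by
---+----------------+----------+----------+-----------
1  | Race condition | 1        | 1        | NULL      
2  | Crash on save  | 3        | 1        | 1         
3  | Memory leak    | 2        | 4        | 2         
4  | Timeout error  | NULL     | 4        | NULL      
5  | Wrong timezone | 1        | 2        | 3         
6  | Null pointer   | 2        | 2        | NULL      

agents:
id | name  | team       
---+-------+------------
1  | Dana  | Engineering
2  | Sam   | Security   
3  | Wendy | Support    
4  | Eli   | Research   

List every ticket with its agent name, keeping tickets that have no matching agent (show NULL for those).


LEFT JOIN keeps every row from tickets (the left table); where agent_id has no match in agents, the agent columns become NULL. Walk through each ticket:
  - ticket 1 (Race condition): agent_id=1 -> matches Dana
  - ticket 2 (Crash on save): agent_id=3 -> matches Wendy
  - ticket 3 (Memory leak): agent_id=2 -> matches Sam
  - ticket 4 (Timeout error): agent_id=NULL, no match -> kept with NULL
  - ticket 5 (Wrong timezone): agent_id=1 -> matches Dana
  - ticket 6 (Null pointer): agent_id=2 -> matches Sam
All 6 rows appear; 1 has NULL agent.

SQL:
SELECT a.title, b.name AS agent
FROM tickets a
LEFT JOIN agents b ON a.agent_id = b.id

Result:
title          | agent
---------------+------
Race condition | Dana 
Crash on save  | Wendy
Memory leak    | Sam  
Timeout error  | NULL 
Wrong timezone | Dana 
Null pointer   | Sam  


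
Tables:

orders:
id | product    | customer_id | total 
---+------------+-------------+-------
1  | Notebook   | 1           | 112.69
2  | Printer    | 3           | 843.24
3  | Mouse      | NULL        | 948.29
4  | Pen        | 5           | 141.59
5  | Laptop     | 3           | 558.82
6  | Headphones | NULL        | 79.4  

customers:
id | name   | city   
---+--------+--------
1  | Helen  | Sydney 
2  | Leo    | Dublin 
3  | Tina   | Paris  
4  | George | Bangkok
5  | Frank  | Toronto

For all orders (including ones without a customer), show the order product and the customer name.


LEFT JOIN keeps every row from orders (the left table); where customer_id has no match in customers, the customer columns become NULL. Walk through each order:
  - order 1 (Notebook): customer_id=1 -> matches Helen
  - order 2 (Printer): customer_id=3 -> matches Tina
  - order 3 (Mouse): customer_id=NULL, no match -> kept with NULL
  - order 4 (Pen): customer_id=5 -> matches Frank
  - order 5 (Laptop): customer_id=3 -> matches Tina
  - order 6 (Headphones): customer_id=NULL, no match -> kept with NULL
All 6 rows appear; 2 have NULL customer.

SQL:
SELECT a.product, b.name AS customer
FROM orders a
LEFT JOIN customers b ON a.customer_id = b.id

Result:
product    | customer
-----------+---------
Notebook   | Helen   
Printer    | Tina    
Mouse      | NULL    
Pen        | Frank   
Laptop     | Tina    
Headphones | NULL    


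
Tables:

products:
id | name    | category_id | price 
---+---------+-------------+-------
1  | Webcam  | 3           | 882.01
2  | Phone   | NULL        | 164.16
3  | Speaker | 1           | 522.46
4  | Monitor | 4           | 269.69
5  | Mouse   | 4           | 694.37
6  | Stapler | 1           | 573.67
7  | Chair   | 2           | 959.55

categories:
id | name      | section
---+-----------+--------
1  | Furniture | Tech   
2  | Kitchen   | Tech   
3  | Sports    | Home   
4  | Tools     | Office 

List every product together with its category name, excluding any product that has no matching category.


INNER JOIN keeps only products rows whose category_id matches an id in categories. Walk through each product:
  - product 1 (Webcam): category_id=3 -> matches Sports
  - product 2 (Phone): category_id=NULL, no match -> dropped
  - product 3 (Speaker): category_id=1 -> matches Furniture
  - product 4 (Monitor): category_id=4 -> matches Tools
  - product 5 (Mouse): category_id=4 -> matches Tools
  - product 6 (Stapler): category_id=1 -> matches Furniture
  - product 7 (Chair): category_id=2 -> matches Kitchen
So 1 of 7 rows is dropped.

SQL:
SELECT a.name, b.name AS category
FROM products a
INNER JOIN categories b ON a.category_id = b.id

Result:
name    | category 
--------+----------
Webcam  | Sports   
Speaker | Furniture
Monitor | Tools    
Mouse   | Tools    
Stapler | Furniture
Chair   | Kitchen  


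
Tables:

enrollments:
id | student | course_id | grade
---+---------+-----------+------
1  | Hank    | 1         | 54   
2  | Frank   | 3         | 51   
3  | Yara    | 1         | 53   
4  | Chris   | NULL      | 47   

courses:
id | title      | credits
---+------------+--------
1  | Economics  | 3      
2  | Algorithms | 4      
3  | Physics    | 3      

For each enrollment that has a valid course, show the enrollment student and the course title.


INNER JOIN keeps only enrollments rows whose course_id matches an id in courses. Walk through each enrollment:
  - enrollment 1 (Hank): course_id=1 -> matches Economics
  - enrollment 2 (Frank): course_id=3 -> matches Physics
  - enrollment 3 (Yara): course_id=1 -> matches Economics
  - enrollment 4 (Chris): course_id=NULL, no match -> dropped
So 1 of 4 rows is dropped.

SQL:
SELECT a.student, b.title AS course
FROM enrollments a
INNER JOIN courses b ON a.course_id = b.id

Result:
student | course   
--------+----------
Hank    | Economics
Frank   | Physics  
Yara    | Economics


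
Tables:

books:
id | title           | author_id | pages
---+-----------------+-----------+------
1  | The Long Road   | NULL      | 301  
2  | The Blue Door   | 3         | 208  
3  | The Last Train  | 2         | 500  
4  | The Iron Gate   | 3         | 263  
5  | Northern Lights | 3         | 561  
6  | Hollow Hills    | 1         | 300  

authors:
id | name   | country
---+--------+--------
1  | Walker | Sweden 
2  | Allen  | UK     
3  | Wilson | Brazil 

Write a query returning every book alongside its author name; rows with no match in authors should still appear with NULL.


LEFT JOIN keeps every row from books (the left table); where author_id has no match in authors, the author columns become NULL. Walk through each book:
  - book 1 (The Long Road): author_id=NULL, no match -> kept with NULL
  - book 2 (The Blue Door): author_id=3 -> matches Wilson
  - book 3 (The Last Train): author_id=2 -> matches Allen
  - book 4 (The Iron Gate): author_id=3 -> matches Wilson
  - book 5 (Northern Lights): author_id=3 -> matches Wilson
  - book 6 (Hollow Hills): author_id=1 -> matches Walker
All 6 rows appear; 1 has NULL author.

SQL:
SELECT a.title, b.name AS author
FROM books a
LEFT JOIN authors b ON a.author_id = b.id

Result:
title           | author
----------------+-------
The Long Road   | NULL  
The Blue Door   | Wilson
The Last Train  | Allen 
The Iron Gate   | Wilson
Northern Lights | Wilson
Hollow Hills    | Walker


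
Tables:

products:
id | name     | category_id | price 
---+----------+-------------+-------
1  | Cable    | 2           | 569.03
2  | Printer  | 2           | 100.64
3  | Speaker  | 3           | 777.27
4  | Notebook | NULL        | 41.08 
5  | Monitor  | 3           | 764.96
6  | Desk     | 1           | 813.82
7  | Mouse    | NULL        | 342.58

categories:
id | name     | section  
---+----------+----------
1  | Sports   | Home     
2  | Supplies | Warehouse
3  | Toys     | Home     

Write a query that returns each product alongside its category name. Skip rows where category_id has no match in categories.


INNER JOIN keeps only products rows whose category_id matches an id in categories. Walk through each product:
  - product 1 (Cable): category_id=2 -> matches Supplies
  - product 2 (Printer): category_id=2 -> matches Supplies
  - product 3 (Speaker): category_id=3 -> matches Toys
  - product 4 (Notebook): category_id=NULL, no match -> dropped
  - product 5 (Monitor): category_id=3 -> matches Toys
  - product 6 (Desk): category_id=1 -> matches Sports
  - product 7 (Mouse): category_id=NULL, no match -> dropped
So 2 of 7 rows are dropped.

SQL:
SELECT a.name, b.name AS category
FROM products a
INNER JOIN categories b ON a.category_id = b.id

Result:
name    | category
--------+---------
Cable   | Supplies
Printer | Supplies
Speaker | Toys    
Monitor | Toys    
Desk    | Sports  


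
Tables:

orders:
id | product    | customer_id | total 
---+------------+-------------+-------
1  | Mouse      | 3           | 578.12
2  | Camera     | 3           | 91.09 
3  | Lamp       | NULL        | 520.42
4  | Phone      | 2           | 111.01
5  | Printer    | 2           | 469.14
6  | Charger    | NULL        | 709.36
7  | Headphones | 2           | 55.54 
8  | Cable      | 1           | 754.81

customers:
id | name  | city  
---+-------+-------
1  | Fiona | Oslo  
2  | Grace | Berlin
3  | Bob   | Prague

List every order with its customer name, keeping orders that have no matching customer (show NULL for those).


LEFT JOIN keeps every row from orders (the left table); where customer_id has no match in customers, the customer columns become NULL. Walk through each order:
  - order 1 (Mouse): customer_id=3 -> matches Bob
  - order 2 (Camera): customer_id=3 -> matches Bob
  - order 3 (Lamp): customer_id=NULL, no match -> kept with NULL
  - order 4 (Phone): customer_id=2 -> matches Grace
  - order 5 (Printer): customer_id=2 -> matches Grace
  - order 6 (Charger): customer_id=NULL, no match -> kept with NULL
  - order 7 (Headphones): customer_id=2 -> matches Grace
  - order 8 (Cable): customer_id=1 -> matches Fiona
All 8 rows appear; 2 have NULL customer.

SQL:
SELECT a.product, b.name AS customer
FROM orders a
LEFT JOIN customers b ON a.customer_id = b.id

Result:
product    | customer
-----------+---------
Mouse      | Bob     
Camera     | Bob     
Lamp       | NULL    
Phone      | Grace   
Printer    | Grace   
Charger    | NULL    
Headphones | Grace   
Cable      | Fiona   


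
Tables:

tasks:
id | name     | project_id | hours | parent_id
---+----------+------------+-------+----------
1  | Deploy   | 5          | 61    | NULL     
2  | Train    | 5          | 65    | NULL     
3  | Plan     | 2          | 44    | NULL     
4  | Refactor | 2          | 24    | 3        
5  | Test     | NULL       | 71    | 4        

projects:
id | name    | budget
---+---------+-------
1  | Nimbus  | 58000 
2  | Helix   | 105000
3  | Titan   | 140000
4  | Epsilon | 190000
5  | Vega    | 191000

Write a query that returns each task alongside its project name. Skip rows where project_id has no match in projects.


INNER JOIN keeps only tasks rows whose project_id matches an id in projects. Walk through each task:
  - task 1 (Deploy): project_id=5 -> matches Vega
  - task 2 (Train): project_id=5 -> matches Vega
  - task 3 (Plan): project_id=2 -> matches Helix
  - task 4 (Refactor): project_id=2 -> matches Helix
  - task 5 (Test): project_id=NULL, no match -> dropped
So 1 of 5 rows is dropped.

SQL:
SELECT a.name, b.name AS project
FROM tasks a
INNER JOIN projects b ON a.project_id = b.id

Result:
name     | project
---------+--------
Deploy   | Vega   
Train    | Vega   
Plan     | Helix  
Refactor | Helix  


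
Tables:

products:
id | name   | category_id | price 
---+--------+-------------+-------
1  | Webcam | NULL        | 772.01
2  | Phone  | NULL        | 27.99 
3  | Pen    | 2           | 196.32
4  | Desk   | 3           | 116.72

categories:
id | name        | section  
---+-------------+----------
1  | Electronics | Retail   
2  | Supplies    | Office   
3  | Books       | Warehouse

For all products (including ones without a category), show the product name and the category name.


LEFT JOIN keeps every row from products (the left table); where category_id has no match in categories, the category columns become NULL. Walk through each product:
  - product 1 (Webcam): category_id=NULL, no match -> kept with NULL
  - product 2 (Phone): category_id=NULL, no match -> kept with NULL
  - product 3 (Pen): category_id=2 -> matches Supplies
  - product 4 (Desk): category_id=3 -> matches Books
All 4 rows appear; 2 have NULL category.

SQL:
SELECT a.name, b.name AS category
FROM products a
LEFT JOIN categories b ON a.category_id = b.id

Result:
name   | category
-------+---------
Webcam | NULL    
Phone  | NULL    
Pen    | Supplies
Desk   | Books   


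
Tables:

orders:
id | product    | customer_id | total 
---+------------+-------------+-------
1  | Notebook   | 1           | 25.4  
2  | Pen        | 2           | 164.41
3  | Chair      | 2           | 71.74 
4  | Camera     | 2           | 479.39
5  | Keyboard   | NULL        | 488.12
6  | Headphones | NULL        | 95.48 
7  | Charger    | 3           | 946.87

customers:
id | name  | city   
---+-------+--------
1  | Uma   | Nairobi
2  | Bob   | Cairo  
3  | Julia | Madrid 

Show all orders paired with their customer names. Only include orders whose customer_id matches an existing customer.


INNER JOIN keeps only orders rows whose customer_id matches an id in customers. Walk through each order:
  - order 1 (Notebook): customer_id=1 -> matches Uma
  - order 2 (Pen): customer_id=2 -> matches Bob
  - order 3 (Chair): customer_id=2 -> matches Bob
  - order 4 (Camera): customer_id=2 -> matches Bob
  - order 5 (Keyboard): customer_id=NULL, no match -> dropped
  - order 6 (Headphones): customer_id=NULL, no match -> dropped
  - order 7 (Charger): customer_id=3 -> matches Julia
So 2 of 7 rows are dropped.

SQL:
SELECT a.product, b.name AS customer
FROM orders a
INNER JOIN customers b ON a.customer_id = b.id

Result:
product  | customer
---------+---------
Notebook | Uma     
Pen      | Bob     
Chair    | Bob     
Camera   | Bob     
Charger  | Julia   


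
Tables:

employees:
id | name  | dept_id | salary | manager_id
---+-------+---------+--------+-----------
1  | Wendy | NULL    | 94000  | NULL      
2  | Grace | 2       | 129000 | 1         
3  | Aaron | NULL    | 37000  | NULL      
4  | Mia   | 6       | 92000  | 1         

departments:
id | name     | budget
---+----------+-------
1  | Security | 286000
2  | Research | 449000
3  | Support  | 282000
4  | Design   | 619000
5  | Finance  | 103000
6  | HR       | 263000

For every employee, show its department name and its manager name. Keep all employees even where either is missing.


Two LEFT JOINs from the same base table employees: one to departments via dept_id, one to employees itself via manager_id. Both are LEFT so every employee is preserved.
Match against departments:
  - employee 1 (Wendy): dept_id=NULL, no match -> kept with NULL
  - employee 2 (Grace): dept_id=2 -> matches Research
  - employee 3 (Aaron): dept_id=NULL, no match -> kept with NULL
  - employee 4 (Mia): dept_id=6 -> matches HR
Match against employees (self):
  - employee 1 (Wendy): manager_id=NULL -> NULL
  - employee 2 (Grace): manager_id=1 -> Wendy
  - employee 3 (Aaron): manager_id=NULL -> NULL
  - employee 4 (Mia): manager_id=1 -> Wendy

SQL:
SELECT a.name, b.name AS department, c.name AS manager
FROM employees a
LEFT JOIN departments b ON a.dept_id = b.id
LEFT JOIN employees c ON a.manager_id = c.id

Result:
name  | department | manager
------+------------+--------
Wendy | NULL       | NULL   
Grace | Research   | Wendy  
Aaron | NULL       | NULL   
Mia   | HR         | Wendy  


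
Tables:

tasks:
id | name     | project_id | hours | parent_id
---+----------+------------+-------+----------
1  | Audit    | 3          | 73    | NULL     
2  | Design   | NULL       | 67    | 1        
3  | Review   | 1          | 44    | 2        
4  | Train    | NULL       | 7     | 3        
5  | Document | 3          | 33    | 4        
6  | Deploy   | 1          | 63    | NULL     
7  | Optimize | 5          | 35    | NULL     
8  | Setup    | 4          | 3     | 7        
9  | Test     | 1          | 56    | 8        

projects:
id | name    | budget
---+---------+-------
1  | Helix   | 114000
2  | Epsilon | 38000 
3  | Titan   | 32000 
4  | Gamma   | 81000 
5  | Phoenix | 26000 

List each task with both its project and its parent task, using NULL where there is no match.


Two LEFT JOINs from the same base table tasks: one to projects via project_id, one to tasks itself via parent_id. Both are LEFT so every task is preserved.
Match against projects:
  - task 1 (Audit): project_id=3 -> matches Titan
  - task 2 (Design): project_id=NULL, no match -> kept with NULL
  - task 3 (Review): project_id=1 -> matches Helix
  - task 4 (Train): project_id=NULL, no match -> kept with NULL
  - task 5 (Document): project_id=3 -> matches Titan
  - task 6 (Deploy): project_id=1 -> matches Helix
  - task 7 (Optimize): project_id=5 -> matches Phoenix
  - task 8 (Setup): project_id=4 -> matches Gamma
  - task 9 (Test): project_id=1 -> matches Helix
Match against tasks (self):
  - task 1 (Audit): parent_id=NULL -> NULL
  - task 2 (Design): parent_id=1 -> Audit
  - task 3 (Review): parent_id=2 -> Design
  - task 4 (Train): parent_id=3 -> Review
  - task 5 (Document): parent_id=4 -> Train
  - task 6 (Deploy): parent_id=NULL -> NULL
  - task 7 (Optimize): parent_id=NULL -> NULL
  - task 8 (Setup): parent_id=7 -> Optimize
  - task 9 (Test): parent_id=8 -> Setup

SQL:
SELECT a.name, b.name AS project, c.name AS parent
FROM tasks a
LEFT JOIN projects b ON a.project_id = b.id
LEFT JOIN tasks c ON a.parent_id = c.id

Result:
name     | project | parent  
---------+---------+---------
Audit    | Titan   | NULL    
Design   | NULL    | Audit   
Review   | Helix   | Design  
Train    | NULL    | Review  
Document | Titan   | Train   
Deploy   | Helix   | NULL    
Optimize | Phoenix | NULL    
Setup    | Gamma   | Optimize
Test     | Helix   | Setup   
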